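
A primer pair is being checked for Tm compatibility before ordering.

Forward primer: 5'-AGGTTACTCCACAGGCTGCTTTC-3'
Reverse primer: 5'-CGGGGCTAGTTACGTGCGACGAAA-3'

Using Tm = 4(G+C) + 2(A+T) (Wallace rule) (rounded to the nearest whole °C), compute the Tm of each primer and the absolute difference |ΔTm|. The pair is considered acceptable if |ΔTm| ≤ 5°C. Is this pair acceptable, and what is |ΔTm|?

Forward: A=4 T=7 G=5 C=7 → Tm = 2·11 + 4·12 = 70°C.
Reverse: A=6 T=4 G=9 C=5 → Tm = 2·10 + 4·14 = 76°C.
|ΔTm| = |70 − 76| = 6°C, > 5°C.

|ΔTm| = 6°C; the pair is not acceptable.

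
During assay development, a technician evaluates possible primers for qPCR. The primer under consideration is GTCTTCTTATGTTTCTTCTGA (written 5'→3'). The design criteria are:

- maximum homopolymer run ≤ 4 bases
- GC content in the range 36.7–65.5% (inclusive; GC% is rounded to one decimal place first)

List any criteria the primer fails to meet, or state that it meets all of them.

Fails: GC content.

Base counts: A=2, T=12, G=3, C=4 (length 21).
homopolymer run: longest run = 3 ✓
GC content: GC 7/21 = 33.3%, outside 36.7–65.5% ✗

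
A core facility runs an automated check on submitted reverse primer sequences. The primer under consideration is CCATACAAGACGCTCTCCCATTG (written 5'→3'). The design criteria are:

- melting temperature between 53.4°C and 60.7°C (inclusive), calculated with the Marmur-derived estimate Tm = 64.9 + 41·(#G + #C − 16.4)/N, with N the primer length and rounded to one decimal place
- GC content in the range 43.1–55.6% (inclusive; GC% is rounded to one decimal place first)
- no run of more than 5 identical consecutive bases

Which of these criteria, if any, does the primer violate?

Base counts: A=6, T=5, G=3, C=9 (length 23).
Tm: Tm = 64.9 + 41·(12 − 16.4)/23 = 57.1°C ✓
GC content: GC 12/23 = 52.2% ✓
homopolymer run: longest run = 3 ✓

Meets all criteria.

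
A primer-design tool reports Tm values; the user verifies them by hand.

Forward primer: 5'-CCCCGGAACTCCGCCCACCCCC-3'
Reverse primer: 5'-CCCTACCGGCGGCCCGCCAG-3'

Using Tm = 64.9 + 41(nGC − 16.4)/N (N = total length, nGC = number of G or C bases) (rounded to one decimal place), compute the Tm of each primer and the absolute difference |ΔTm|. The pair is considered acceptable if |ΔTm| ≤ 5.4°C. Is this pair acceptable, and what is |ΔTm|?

|ΔTm| = 1.8°C; the pair is acceptable.

Forward: G+C = 18, N = 22 → Tm = 64.9 + 41·(18 − 16.4)/22 = 67.9°C.
Reverse: G+C = 17, N = 20 → Tm = 64.9 + 41·(17 − 16.4)/20 = 66.1°C.
|ΔTm| = |67.9 − 66.1| = 1.8°C, ≤ 5.4°C.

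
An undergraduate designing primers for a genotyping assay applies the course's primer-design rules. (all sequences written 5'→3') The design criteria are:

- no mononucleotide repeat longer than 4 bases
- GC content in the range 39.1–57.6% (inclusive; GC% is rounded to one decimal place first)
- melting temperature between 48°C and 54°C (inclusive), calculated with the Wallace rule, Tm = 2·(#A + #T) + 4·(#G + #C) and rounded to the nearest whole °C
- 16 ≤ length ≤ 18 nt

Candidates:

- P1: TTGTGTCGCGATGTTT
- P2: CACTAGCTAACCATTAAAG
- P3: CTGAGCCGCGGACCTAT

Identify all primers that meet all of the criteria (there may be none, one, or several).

P1 (16 nt, A=1 T=8 G=5 C=2): longest run = 3 ✓; GC 7/16 = 43.8% ✓; Tm = 2·9 + 4·7 = 46°C, outside 48–54°C ✗; length 16 ✓ — fails.
P2 (19 nt, A=8 T=4 G=2 C=5): longest run = 3 ✓; GC 7/19 = 36.8%, outside 39.1–57.6% ✗; Tm = 2·12 + 4·7 = 52°C ✓; length 19, outside 16–18 ✗ — fails.
P3 (17 nt, A=3 T=3 G=5 C=6): longest run = 2 ✓; GC 11/17 = 64.7%, outside 39.1–57.6% ✗; Tm = 2·6 + 4·11 = 56°C, outside 48–54°C ✗; length 17 ✓ — fails.

None of the candidates satisfy all criteria.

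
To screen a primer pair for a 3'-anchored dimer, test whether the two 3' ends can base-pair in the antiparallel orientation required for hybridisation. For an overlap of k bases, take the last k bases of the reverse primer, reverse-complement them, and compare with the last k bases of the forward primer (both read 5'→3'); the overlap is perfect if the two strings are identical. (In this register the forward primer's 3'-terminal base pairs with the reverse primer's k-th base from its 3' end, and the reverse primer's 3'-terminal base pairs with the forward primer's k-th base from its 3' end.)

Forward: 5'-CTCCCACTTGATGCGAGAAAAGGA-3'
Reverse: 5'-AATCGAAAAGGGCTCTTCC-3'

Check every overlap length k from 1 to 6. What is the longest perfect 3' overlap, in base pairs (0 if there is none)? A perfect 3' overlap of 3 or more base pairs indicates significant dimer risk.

Longest perfect overlap: 3 complementary base pairs; significant dimer risk (threshold 3).

Last 6 bases (5'→3') — forward …AAAGGA, reverse …TCTTCC.
Reverse complement of the reverse primer's last 6 bases: GGAAGA; its first k bases are the reverse complement of the reverse primer's last k bases, so a perfect k-base overlap needs the forward primer's last k bases to equal them.
Comparing (forward last k vs required): k=1: A vs G ✗; k=2: GA vs GG ✗; k=3: GGA vs GGA ✓; k=4: AGGA vs GGAA ✗; k=5: AAGGA vs GGAAG ✗; k=6: AAAGGA vs GGAAGA ✗.
Only k = 3 is perfect, so the longest perfect 3' overlap is 3.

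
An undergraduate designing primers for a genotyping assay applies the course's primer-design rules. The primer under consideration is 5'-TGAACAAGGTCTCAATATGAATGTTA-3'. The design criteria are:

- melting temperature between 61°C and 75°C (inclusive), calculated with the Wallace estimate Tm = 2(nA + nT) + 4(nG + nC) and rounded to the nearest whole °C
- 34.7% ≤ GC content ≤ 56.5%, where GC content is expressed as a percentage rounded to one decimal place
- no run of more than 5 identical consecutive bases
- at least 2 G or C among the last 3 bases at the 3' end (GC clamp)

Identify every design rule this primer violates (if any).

Fails: GC content, GC clamp.

Base counts: A=10, T=8, G=5, C=3 (length 26).
Tm: Tm = 2·18 + 4·8 = 68°C ✓
GC content: GC 8/26 = 30.8%, outside 34.7–56.5% ✗
homopolymer run: longest run = 2 ✓
GC clamp: 3' end TTA has 0 G/C, need ≥2 ✗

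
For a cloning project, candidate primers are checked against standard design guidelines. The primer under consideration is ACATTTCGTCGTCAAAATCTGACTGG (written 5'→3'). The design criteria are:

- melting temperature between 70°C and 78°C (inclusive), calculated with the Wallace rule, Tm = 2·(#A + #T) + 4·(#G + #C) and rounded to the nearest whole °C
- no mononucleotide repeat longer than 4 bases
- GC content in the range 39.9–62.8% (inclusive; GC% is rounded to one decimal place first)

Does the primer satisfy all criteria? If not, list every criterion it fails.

Meets all criteria.

Base counts: A=7, T=8, G=5, C=6 (length 26).
Tm: Tm = 2·15 + 4·11 = 74°C ✓
homopolymer run: longest run = 4 ✓
GC content: GC 11/26 = 42.3% ✓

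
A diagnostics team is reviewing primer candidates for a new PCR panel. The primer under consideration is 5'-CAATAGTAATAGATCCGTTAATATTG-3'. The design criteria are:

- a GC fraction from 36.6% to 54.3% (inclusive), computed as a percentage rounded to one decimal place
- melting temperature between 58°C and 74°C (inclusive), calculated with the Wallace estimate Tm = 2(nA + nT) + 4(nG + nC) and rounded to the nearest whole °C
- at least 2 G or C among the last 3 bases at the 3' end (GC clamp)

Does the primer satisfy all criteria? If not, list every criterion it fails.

Fails: GC content, GC clamp.

Base counts: A=10, T=9, G=4, C=3 (length 26).
GC content: GC 7/26 = 26.9%, outside 36.6–54.3% ✗
Tm: Tm = 2·19 + 4·7 = 66°C ✓
GC clamp: 3' end TTG has 1 G/C, need ≥2 ✗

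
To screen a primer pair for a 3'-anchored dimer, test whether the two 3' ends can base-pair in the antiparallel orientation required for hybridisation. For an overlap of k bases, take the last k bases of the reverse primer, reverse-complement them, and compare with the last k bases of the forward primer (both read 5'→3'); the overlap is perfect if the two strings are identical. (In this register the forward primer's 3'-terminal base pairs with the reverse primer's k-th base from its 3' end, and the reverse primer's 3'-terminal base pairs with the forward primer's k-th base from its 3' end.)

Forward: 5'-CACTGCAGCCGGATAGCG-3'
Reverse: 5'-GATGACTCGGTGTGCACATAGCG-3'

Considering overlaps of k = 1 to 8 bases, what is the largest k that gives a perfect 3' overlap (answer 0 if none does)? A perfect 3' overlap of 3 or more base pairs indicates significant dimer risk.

Last 8 bases (5'→3') — forward …GGATAGCG, reverse …ACATAGCG.
Reverse complement of the reverse primer's last 8 bases: CGCTATGT; its first k bases are the reverse complement of the reverse primer's last k bases, so a perfect k-base overlap needs the forward primer's last k bases to equal them.
Comparing (forward last k vs required): k=1: G vs C ✗; k=2: CG vs CG ✓; k=3: GCG vs CGC ✗; k=4: AGCG vs CGCT ✗; k=5: TAGCG vs CGCTA ✗; k=6: ATAGCG vs CGCTAT ✗; k=7: GATAGCG vs CGCTATG ✗; k=8: GGATAGCG vs CGCTATGT ✗.
Only k = 2 is perfect, so the longest perfect 3' overlap is 2.

Longest perfect overlap: 2 complementary base pairs; below the dimer-risk threshold (threshold 3).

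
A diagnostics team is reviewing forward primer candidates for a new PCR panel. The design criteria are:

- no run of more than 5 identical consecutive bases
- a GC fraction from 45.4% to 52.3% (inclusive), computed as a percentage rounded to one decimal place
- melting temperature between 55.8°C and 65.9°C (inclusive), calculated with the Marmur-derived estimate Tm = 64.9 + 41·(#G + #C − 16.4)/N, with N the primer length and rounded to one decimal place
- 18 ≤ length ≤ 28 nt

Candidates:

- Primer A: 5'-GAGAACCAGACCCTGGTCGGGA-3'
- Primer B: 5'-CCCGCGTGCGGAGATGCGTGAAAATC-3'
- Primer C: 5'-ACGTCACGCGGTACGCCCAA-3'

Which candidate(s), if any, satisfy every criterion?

None of the candidates satisfy all criteria.

Primer A (22 nt, A=6 T=2 G=8 C=6): longest run = 3 ✓; GC 14/22 = 63.6%, outside 45.4–52.3% ✗; Tm = 64.9 + 41·(14 − 16.4)/22 = 60.4°C ✓; length 22 ✓ — fails.
Primer B (26 nt, A=6 T=4 G=9 C=7): longest run = 4 ✓; GC 16/26 = 61.5%, outside 45.4–52.3% ✗; Tm = 64.9 + 41·(16 − 16.4)/26 = 64.3°C ✓; length 26 ✓ — fails.
Primer C (20 nt, A=5 T=2 G=5 C=8): longest run = 3 ✓; GC 13/20 = 65.0%, outside 45.4–52.3% ✗; Tm = 64.9 + 41·(13 − 16.4)/20 = 57.9°C ✓; length 20 ✓ — fails.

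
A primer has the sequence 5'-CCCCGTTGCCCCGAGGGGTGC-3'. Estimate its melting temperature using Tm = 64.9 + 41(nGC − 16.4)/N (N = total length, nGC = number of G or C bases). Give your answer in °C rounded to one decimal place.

Base counts: A=1, T=3, G=8, C=9; G+C = 17, N = 21.
Tm = 64.9 + 41·(17 − 16.4)/21 = 64.9 + 24.60/21 = 66.1°C.

66.1°C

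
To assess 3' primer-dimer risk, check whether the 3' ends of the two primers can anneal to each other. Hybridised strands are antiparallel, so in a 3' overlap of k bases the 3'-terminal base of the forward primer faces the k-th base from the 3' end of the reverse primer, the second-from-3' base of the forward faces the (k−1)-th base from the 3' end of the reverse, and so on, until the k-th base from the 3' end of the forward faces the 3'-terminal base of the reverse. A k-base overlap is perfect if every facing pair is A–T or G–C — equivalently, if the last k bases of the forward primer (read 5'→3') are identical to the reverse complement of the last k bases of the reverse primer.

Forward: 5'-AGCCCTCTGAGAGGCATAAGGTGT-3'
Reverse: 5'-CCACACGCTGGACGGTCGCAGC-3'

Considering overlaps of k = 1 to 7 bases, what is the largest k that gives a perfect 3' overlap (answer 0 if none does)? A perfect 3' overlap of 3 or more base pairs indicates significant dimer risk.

Longest perfect overlap: 0 complementary base pairs; below the dimer-risk threshold (threshold 3).

Last 7 bases (5'→3') — forward …AAGGTGT, reverse …TCGCAGC.
Reverse complement of the reverse primer's last 7 bases: GCTGCGA; its first k bases are the reverse complement of the reverse primer's last k bases, so a perfect k-base overlap needs the forward primer's last k bases to equal them.
Comparing (forward last k vs required): k=1: T vs G ✗; k=2: GT vs GC ✗; k=3: TGT vs GCT ✗; k=4: GTGT vs GCTG ✗; k=5: GGTGT vs GCTGC ✗; k=6: AGGTGT vs GCTGCG ✗; k=7: AAGGTGT vs GCTGCGA ✗.
No overlap length from 1 to 7 is perfect, so the longest perfect 3' overlap is 0.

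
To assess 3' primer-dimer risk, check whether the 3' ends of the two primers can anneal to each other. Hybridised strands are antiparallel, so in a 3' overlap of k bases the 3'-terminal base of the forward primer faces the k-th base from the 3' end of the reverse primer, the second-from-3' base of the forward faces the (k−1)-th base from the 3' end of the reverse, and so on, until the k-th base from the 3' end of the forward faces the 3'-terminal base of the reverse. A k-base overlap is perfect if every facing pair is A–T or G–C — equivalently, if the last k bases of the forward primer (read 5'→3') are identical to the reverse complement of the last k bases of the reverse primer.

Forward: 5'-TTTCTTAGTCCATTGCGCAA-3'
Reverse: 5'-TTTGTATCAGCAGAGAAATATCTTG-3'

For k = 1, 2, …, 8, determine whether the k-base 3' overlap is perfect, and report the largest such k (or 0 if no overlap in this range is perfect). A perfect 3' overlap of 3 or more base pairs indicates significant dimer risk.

Last 8 bases (5'→3') — forward …TTGCGCAA, reverse …ATATCTTG.
Reverse complement of the reverse primer's last 8 bases: CAAGATAT; its first k bases are the reverse complement of the reverse primer's last k bases, so a perfect k-base overlap needs the forward primer's last k bases to equal them.
Comparing (forward last k vs required): k=1: A vs C ✗; k=2: AA vs CA ✗; k=3: CAA vs CAA ✓; k=4: GCAA vs CAAG ✗; k=5: CGCAA vs CAAGA ✗; k=6: GCGCAA vs CAAGAT ✗; k=7: TGCGCAA vs CAAGATA ✗; k=8: TTGCGCAA vs CAAGATAT ✗.
Only k = 3 is perfect, so the longest perfect 3' overlap is 3.

Longest perfect overlap: 3 complementary base pairs; significant dimer risk (threshold 3).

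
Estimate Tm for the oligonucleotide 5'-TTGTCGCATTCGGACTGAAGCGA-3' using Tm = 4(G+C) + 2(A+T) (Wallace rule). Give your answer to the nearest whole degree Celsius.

70°C

Base counts: A=5, T=6, G=7, C=5 (length 23).
Tm = 2·(5+6) + 4·(7+5) = 2·11 + 4·12 = 22 + 48 = 70°C.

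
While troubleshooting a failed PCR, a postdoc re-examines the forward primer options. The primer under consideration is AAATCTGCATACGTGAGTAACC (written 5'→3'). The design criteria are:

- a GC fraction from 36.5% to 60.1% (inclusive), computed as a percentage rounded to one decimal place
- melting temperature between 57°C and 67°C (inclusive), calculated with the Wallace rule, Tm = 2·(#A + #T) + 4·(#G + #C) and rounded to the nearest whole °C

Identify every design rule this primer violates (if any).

Base counts: A=8, T=5, G=4, C=5 (length 22).
GC content: GC 9/22 = 40.9% ✓
Tm: Tm = 2·13 + 4·9 = 62°C ✓

Meets all criteria.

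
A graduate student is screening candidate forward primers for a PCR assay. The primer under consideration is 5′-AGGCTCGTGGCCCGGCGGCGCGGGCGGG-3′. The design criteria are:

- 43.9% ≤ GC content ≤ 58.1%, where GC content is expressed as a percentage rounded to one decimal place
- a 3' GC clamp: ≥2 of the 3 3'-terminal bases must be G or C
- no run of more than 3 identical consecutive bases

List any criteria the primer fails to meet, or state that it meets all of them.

Fails: GC content.

Base counts: A=1, T=2, G=16, C=9 (length 28).
GC content: GC 25/28 = 89.3%, outside 43.9–58.1% ✗
GC clamp: 3' end GGG has 3 G/C ✓
homopolymer run: longest run = 3 ✓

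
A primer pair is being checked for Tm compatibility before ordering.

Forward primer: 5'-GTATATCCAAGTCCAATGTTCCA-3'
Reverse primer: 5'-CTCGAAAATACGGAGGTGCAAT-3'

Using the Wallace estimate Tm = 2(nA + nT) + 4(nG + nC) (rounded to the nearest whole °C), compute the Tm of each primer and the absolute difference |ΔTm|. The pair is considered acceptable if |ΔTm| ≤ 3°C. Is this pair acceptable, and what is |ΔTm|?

|ΔTm| = 0°C; the pair is acceptable.

Forward: A=7 T=7 G=3 C=6 → Tm = 2·14 + 4·9 = 64°C.
Reverse: A=8 T=4 G=6 C=4 → Tm = 2·12 + 4·10 = 64°C.
|ΔTm| = |64 − 64| = 0°C, ≤ 3°C.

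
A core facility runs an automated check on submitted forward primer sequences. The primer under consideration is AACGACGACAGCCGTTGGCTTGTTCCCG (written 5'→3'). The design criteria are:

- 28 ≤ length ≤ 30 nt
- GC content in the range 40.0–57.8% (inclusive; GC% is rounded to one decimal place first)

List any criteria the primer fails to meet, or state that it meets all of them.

Base counts: A=5, T=6, G=8, C=9 (length 28).
length: length 28 ✓
GC content: GC 17/28 = 60.7%, outside 40.0–57.8% ✗

Fails: GC content.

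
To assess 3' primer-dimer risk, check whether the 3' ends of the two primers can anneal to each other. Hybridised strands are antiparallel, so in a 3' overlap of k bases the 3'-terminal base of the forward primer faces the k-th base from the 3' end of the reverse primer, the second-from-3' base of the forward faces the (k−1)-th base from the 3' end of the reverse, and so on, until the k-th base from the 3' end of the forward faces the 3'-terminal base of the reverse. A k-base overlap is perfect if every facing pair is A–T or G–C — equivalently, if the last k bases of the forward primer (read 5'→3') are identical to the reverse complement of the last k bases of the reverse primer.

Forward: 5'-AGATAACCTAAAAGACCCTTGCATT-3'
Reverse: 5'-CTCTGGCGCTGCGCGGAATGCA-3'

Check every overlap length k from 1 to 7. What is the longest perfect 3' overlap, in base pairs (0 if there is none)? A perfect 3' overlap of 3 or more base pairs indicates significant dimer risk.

Longest perfect overlap: 6 complementary base pairs; significant dimer risk (threshold 3).

Last 7 bases (5'→3') — forward …TTGCATT, reverse …GAATGCA.
Reverse complement of the reverse primer's last 7 bases: TGCATTC; its first k bases are the reverse complement of the reverse primer's last k bases, so a perfect k-base overlap needs the forward primer's last k bases to equal them.
Comparing (forward last k vs required): k=1: T vs T ✓; k=2: TT vs TG ✗; k=3: ATT vs TGC ✗; k=4: CATT vs TGCA ✗; k=5: GCATT vs TGCAT ✗; k=6: TGCATT vs TGCATT ✓; k=7: TTGCATT vs TGCATTC ✗.
Perfect overlaps at k = 1, 6; the largest is 6.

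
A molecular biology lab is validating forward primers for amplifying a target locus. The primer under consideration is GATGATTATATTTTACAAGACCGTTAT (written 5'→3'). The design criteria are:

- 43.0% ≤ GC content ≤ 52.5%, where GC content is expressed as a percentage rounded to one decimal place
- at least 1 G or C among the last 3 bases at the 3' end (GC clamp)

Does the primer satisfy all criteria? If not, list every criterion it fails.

Base counts: A=9, T=11, G=4, C=3 (length 27).
GC content: GC 7/27 = 25.9%, outside 43.0–52.5% ✗
GC clamp: 3' end TAT has 0 G/C, need ≥1 ✗

Fails: GC content, GC clamp.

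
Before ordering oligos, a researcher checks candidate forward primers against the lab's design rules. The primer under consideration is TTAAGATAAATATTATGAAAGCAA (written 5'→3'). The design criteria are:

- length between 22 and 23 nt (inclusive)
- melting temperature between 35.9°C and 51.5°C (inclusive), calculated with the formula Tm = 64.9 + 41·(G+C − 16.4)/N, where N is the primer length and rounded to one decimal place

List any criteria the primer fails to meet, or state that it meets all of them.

Base counts: A=13, T=7, G=3, C=1 (length 24).
length: length 24, outside 22–23 ✗
Tm: Tm = 64.9 + 41·(4 − 16.4)/24 = 43.7°C ✓

Fails: length.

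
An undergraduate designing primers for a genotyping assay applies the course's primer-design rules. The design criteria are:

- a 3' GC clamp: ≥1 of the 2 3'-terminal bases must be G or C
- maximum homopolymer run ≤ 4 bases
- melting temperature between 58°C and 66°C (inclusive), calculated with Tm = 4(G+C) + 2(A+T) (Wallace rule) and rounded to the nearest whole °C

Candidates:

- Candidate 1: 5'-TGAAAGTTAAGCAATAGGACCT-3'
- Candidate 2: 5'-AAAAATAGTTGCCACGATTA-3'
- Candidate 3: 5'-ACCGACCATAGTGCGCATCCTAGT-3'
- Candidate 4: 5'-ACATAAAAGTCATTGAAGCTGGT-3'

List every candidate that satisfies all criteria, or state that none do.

Candidate 1 (22 nt, A=9 T=5 G=5 C=3): 3' end CT has 1 G/C ✓; longest run = 3 ✓; Tm = 2·14 + 4·8 = 60°C ✓ — passes.
Candidate 2 (20 nt, A=9 T=5 G=3 C=3): 3' end TA has 0 G/C, need ≥1 ✗; longest run = 5, exceeds 4 ✗; Tm = 2·14 + 4·6 = 52°C, outside 58–66°C ✗ — fails.
Candidate 3 (24 nt, A=6 T=5 G=5 C=8): 3' end GT has 1 G/C ✓; longest run = 2 ✓; Tm = 2·11 + 4·13 = 74°C, outside 58–66°C ✗ — fails.
Candidate 4 (23 nt, A=9 T=6 G=5 C=3): 3' end GT has 1 G/C ✓; longest run = 4 ✓; Tm = 2·15 + 4·8 = 62°C ✓ — passes.

Candidate 1 and Candidate 4.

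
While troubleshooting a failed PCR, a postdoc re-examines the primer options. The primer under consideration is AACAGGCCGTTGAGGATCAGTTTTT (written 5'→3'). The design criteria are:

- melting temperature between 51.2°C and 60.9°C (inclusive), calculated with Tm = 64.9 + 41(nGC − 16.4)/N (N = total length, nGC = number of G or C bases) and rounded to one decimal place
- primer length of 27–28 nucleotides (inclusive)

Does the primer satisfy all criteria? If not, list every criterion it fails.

Fails: length.

Base counts: A=6, T=8, G=7, C=4 (length 25).
Tm: Tm = 64.9 + 41·(11 − 16.4)/25 = 56.0°C ✓
length: length 25, outside 27–28 ✗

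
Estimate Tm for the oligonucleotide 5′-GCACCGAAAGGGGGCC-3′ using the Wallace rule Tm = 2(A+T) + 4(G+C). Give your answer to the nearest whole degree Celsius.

Base counts: A=4, T=0, G=7, C=5 (length 16).
Tm = 2·(4+0) + 4·(7+5) = 2·4 + 4·12 = 8 + 48 = 56°C.

56°C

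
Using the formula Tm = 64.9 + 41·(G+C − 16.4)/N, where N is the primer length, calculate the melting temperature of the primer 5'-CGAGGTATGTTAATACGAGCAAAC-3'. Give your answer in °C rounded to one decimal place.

Base counts: A=9, T=5, G=6, C=4; G+C = 10, N = 24.
Tm = 64.9 + 41·(10 − 16.4)/24 = 64.9 + -262.40/24 = 54.0°C.

54.0°C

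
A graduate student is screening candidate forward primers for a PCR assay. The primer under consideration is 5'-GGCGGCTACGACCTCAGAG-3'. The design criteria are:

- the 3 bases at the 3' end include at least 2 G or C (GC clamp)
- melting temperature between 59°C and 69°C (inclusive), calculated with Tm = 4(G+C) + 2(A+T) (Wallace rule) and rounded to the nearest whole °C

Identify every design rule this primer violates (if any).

Meets all criteria.

Base counts: A=4, T=2, G=7, C=6 (length 19).
GC clamp: 3' end GAG has 2 G/C ✓
Tm: Tm = 2·6 + 4·13 = 64°C ✓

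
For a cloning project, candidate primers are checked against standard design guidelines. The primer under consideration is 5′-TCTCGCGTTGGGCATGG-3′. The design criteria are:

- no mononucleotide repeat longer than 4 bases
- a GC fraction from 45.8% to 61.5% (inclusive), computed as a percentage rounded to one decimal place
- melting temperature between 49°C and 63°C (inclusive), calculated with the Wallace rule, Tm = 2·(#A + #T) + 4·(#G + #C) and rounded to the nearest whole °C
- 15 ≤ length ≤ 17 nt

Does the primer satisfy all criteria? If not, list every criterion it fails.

Fails: GC content.

Base counts: A=1, T=5, G=7, C=4 (length 17).
homopolymer run: longest run = 3 ✓
GC content: GC 11/17 = 64.7%, outside 45.8–61.5% ✗
Tm: Tm = 2·6 + 4·11 = 56°C ✓
length: length 17 ✓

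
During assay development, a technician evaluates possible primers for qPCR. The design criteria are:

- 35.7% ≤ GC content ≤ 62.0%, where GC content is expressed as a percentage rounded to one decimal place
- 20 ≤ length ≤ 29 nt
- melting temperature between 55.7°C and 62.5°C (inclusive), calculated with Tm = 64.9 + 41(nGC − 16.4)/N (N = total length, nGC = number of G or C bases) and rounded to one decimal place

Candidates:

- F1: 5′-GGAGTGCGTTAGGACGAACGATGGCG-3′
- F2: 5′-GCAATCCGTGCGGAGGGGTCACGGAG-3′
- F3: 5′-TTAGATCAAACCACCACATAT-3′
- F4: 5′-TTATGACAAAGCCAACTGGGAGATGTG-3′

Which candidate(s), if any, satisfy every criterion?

F1 (26 nt, A=6 T=4 G=12 C=4): GC 16/26 = 61.5% ✓; length 26 ✓; Tm = 64.9 + 41·(16 − 16.4)/26 = 64.3°C, outside 55.7–62.5°C ✗ — fails.
F2 (26 nt, A=5 T=3 G=12 C=6): GC 18/26 = 69.2%, outside 35.7–62.0% ✗; length 26 ✓; Tm = 64.9 + 41·(18 − 16.4)/26 = 67.4°C, outside 55.7–62.5°C ✗ — fails.
F3 (21 nt, A=9 T=5 G=1 C=6): GC 7/21 = 33.3%, outside 35.7–62.0% ✗; length 21 ✓; Tm = 64.9 + 41·(7 − 16.4)/21 = 46.5°C, outside 55.7–62.5°C ✗ — fails.
F4 (27 nt, A=9 T=6 G=8 C=4): GC 12/27 = 44.4% ✓; length 27 ✓; Tm = 64.9 + 41·(12 − 16.4)/27 = 58.2°C ✓ — passes.

F4 only.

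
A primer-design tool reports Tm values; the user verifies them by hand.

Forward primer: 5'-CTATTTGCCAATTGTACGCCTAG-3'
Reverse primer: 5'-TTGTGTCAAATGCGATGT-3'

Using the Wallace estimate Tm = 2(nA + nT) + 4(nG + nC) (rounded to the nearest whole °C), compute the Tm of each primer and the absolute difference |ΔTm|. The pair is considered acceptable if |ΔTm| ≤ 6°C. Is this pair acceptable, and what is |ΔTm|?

|ΔTm| = 16°C; the pair is not acceptable.

Forward: A=5 T=8 G=4 C=6 → Tm = 2·13 + 4·10 = 66°C.
Reverse: A=4 T=7 G=5 C=2 → Tm = 2·11 + 4·7 = 50°C.
|ΔTm| = |66 − 50| = 16°C, > 6°C.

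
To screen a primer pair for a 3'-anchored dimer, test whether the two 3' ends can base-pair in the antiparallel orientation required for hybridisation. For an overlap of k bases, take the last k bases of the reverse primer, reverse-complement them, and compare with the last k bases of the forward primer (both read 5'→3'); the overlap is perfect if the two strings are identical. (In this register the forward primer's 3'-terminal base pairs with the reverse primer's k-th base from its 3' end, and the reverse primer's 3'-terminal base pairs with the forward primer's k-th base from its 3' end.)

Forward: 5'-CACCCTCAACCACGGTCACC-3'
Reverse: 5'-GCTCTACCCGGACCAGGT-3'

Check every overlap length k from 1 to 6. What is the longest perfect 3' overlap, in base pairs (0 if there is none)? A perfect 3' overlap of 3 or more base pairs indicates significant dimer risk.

Longest perfect overlap: 3 complementary base pairs; significant dimer risk (threshold 3).

Last 6 bases (5'→3') — forward …GTCACC, reverse …CCAGGT.
Reverse complement of the reverse primer's last 6 bases: ACCTGG; its first k bases are the reverse complement of the reverse primer's last k bases, so a perfect k-base overlap needs the forward primer's last k bases to equal them.
Comparing (forward last k vs required): k=1: C vs A ✗; k=2: CC vs AC ✗; k=3: ACC vs ACC ✓; k=4: CACC vs ACCT ✗; k=5: TCACC vs ACCTG ✗; k=6: GTCACC vs ACCTGG ✗.
Only k = 3 is perfect, so the longest perfect 3' overlap is 3.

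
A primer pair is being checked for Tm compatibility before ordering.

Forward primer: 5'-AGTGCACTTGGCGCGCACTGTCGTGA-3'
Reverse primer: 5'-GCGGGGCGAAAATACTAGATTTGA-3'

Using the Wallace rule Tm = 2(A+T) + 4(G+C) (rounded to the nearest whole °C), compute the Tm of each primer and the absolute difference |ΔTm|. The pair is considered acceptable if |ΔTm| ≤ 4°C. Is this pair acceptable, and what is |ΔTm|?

Forward: A=4 T=6 G=9 C=7 → Tm = 2·10 + 4·16 = 84°C.
Reverse: A=8 T=5 G=8 C=3 → Tm = 2·13 + 4·11 = 70°C.
|ΔTm| = |84 − 70| = 14°C, > 4°C.

|ΔTm| = 14°C; the pair is not acceptable.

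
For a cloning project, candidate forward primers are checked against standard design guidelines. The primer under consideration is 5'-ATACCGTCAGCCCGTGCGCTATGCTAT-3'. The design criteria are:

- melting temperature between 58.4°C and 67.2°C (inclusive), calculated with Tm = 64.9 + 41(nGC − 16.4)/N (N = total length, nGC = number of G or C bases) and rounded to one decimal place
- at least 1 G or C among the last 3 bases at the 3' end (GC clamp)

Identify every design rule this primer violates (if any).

Fails: GC clamp.

Base counts: A=5, T=7, G=6, C=9 (length 27).
Tm: Tm = 64.9 + 41·(15 − 16.4)/27 = 62.8°C ✓
GC clamp: 3' end TAT has 0 G/C, need ≥1 ✗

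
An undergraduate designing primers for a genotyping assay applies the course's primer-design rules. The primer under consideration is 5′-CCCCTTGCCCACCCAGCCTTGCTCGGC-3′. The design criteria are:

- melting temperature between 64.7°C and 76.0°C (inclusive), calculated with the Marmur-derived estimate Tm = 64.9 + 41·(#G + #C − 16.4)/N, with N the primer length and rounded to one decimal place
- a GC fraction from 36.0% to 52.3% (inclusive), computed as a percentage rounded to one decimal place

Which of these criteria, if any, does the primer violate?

Base counts: A=2, T=5, G=5, C=15 (length 27).
Tm: Tm = 64.9 + 41·(20 − 16.4)/27 = 70.4°C ✓
GC content: GC 20/27 = 74.1%, outside 36.0–52.3% ✗

Fails: GC content.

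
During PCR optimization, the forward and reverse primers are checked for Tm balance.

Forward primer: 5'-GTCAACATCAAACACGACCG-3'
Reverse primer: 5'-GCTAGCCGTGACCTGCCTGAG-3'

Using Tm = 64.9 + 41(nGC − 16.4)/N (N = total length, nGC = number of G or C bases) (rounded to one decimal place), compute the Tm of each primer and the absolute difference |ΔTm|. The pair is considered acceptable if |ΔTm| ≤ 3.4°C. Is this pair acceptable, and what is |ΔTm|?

|ΔTm| = 8.4°C; the pair is not acceptable.

Forward: G+C = 10, N = 20 → Tm = 64.9 + 41·(10 − 16.4)/20 = 51.8°C.
Reverse: G+C = 14, N = 21 → Tm = 64.9 + 41·(14 − 16.4)/21 = 60.2°C.
|ΔTm| = |51.8 − 60.2| = 8.4°C, > 3.4°C.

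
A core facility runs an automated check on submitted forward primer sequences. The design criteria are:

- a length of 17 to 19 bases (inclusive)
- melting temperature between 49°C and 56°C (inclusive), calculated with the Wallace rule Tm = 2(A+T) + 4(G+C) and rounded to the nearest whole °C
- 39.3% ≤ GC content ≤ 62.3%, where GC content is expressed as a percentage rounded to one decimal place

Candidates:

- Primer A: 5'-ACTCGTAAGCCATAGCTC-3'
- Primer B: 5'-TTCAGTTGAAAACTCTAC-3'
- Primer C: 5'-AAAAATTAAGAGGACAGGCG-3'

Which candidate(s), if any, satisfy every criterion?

Primer A only.

Primer A (18 nt, A=5 T=4 G=3 C=6): length 18 ✓; Tm = 2·9 + 4·9 = 54°C ✓; GC 9/18 = 50.0% ✓ — passes.
Primer B (18 nt, A=6 T=6 G=2 C=4): length 18 ✓; Tm = 2·12 + 4·6 = 48°C, outside 49–56°C ✗; GC 6/18 = 33.3%, outside 39.3–62.3% ✗ — fails.
Primer C (20 nt, A=10 T=2 G=6 C=2): length 20, outside 17–19 ✗; Tm = 2·12 + 4·8 = 56°C ✓; GC 8/20 = 40.0% ✓ — fails.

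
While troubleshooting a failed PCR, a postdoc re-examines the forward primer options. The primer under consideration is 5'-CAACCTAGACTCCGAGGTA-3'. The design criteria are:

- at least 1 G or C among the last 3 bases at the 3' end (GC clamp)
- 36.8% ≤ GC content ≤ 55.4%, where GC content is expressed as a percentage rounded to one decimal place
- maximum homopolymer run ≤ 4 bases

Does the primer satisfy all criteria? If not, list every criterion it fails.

Meets all criteria.

Base counts: A=6, T=3, G=4, C=6 (length 19).
GC clamp: 3' end GTA has 1 G/C ✓
GC content: GC 10/19 = 52.6% ✓
homopolymer run: longest run = 2 ✓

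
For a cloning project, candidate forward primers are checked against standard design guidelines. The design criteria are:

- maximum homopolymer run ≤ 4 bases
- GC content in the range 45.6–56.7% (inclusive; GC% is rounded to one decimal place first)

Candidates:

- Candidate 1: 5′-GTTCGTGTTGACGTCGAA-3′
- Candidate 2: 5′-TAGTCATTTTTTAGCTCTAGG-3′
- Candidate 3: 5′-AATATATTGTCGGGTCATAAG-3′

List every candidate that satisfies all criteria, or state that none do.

Candidate 1 only.

Candidate 1 (18 nt, A=3 T=6 G=6 C=3): longest run = 2 ✓; GC 9/18 = 50.0% ✓ — passes.
Candidate 2 (21 nt, A=4 T=10 G=4 C=3): longest run = 6, exceeds 4 ✗; GC 7/21 = 33.3%, outside 45.6–56.7% ✗ — fails.
Candidate 3 (21 nt, A=7 T=7 G=5 C=2): longest run = 3 ✓; GC 7/21 = 33.3%, outside 45.6–56.7% ✗ — fails.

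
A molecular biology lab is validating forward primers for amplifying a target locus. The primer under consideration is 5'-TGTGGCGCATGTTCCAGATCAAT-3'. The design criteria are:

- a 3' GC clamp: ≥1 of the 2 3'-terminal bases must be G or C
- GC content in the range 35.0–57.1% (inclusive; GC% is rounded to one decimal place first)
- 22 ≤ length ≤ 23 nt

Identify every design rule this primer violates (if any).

Fails: GC clamp.

Base counts: A=5, T=7, G=6, C=5 (length 23).
GC clamp: 3' end AT has 0 G/C, need ≥1 ✗
GC content: GC 11/23 = 47.8% ✓
length: length 23 ✓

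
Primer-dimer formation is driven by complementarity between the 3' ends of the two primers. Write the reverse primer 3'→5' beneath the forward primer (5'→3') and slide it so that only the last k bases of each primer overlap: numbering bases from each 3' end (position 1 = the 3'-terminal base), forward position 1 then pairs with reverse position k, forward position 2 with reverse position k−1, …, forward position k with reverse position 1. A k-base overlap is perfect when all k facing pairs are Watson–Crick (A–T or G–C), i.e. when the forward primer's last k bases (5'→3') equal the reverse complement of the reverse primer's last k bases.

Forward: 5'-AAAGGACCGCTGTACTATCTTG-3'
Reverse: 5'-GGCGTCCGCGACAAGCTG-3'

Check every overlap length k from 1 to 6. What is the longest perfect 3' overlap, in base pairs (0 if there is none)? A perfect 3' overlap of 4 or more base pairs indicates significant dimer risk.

Longest perfect overlap: 0 complementary base pairs; below the dimer-risk threshold (threshold 4).

Last 6 bases (5'→3') — forward …ATCTTG, reverse …AAGCTG.
Reverse complement of the reverse primer's last 6 bases: CAGCTT; its first k bases are the reverse complement of the reverse primer's last k bases, so a perfect k-base overlap needs the forward primer's last k bases to equal them.
Comparing (forward last k vs required): k=1: G vs C ✗; k=2: TG vs CA ✗; k=3: TTG vs CAG ✗; k=4: CTTG vs CAGC ✗; k=5: TCTTG vs CAGCT ✗; k=6: ATCTTG vs CAGCTT ✗.
No overlap length from 1 to 6 is perfect, so the longest perfect 3' overlap is 0.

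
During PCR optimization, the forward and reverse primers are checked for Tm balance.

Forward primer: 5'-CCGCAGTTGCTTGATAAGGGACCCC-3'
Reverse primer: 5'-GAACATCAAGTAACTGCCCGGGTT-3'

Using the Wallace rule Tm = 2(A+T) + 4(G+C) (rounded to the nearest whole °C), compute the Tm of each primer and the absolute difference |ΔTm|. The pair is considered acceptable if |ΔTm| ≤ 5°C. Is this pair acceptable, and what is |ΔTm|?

|ΔTm| = 8°C; the pair is not acceptable.

Forward: A=5 T=5 G=7 C=8 → Tm = 2·10 + 4·15 = 80°C.
Reverse: A=7 T=5 G=6 C=6 → Tm = 2·12 + 4·12 = 72°C.
|ΔTm| = |80 − 72| = 8°C, > 5°C.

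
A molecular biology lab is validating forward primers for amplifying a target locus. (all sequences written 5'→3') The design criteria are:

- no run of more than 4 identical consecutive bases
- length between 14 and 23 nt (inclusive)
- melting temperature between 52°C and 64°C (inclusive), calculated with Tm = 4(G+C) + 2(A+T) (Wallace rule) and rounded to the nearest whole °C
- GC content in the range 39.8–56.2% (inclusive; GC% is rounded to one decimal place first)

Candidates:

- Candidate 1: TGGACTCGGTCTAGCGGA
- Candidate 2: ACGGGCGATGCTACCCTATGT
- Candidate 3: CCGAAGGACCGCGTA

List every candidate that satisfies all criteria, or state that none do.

Candidate 1 (18 nt, A=3 T=4 G=7 C=4): longest run = 2 ✓; length 18 ✓; Tm = 2·7 + 4·11 = 58°C ✓; GC 11/18 = 61.1%, outside 39.8–56.2% ✗ — fails.
Candidate 2 (21 nt, A=4 T=5 G=6 C=6): longest run = 3 ✓; length 21 ✓; Tm = 2·9 + 4·12 = 66°C, outside 52–64°C ✗; GC 12/21 = 57.1%, outside 39.8–56.2% ✗ — fails.
Candidate 3 (15 nt, A=4 T=1 G=5 C=5): longest run = 2 ✓; length 15 ✓; Tm = 2·5 + 4·10 = 50°C, outside 52–64°C ✗; GC 10/15 = 66.7%, outside 39.8–56.2% ✗ — fails.

None of the candidates satisfy all criteria.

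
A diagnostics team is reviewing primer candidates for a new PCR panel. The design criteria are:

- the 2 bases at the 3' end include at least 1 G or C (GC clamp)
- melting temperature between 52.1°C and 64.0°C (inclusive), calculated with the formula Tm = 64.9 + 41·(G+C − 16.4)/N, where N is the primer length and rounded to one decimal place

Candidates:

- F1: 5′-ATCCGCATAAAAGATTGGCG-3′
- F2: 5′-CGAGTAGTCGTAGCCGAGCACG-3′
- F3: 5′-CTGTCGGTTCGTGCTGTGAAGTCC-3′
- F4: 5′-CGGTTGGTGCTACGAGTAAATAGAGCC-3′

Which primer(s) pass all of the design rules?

F1 (20 nt, A=7 T=4 G=5 C=4): 3' end CG has 2 G/C ✓; Tm = 64.9 + 41·(9 − 16.4)/20 = 49.7°C, outside 52.1–64.0°C ✗ — fails.
F2 (22 nt, A=5 T=3 G=8 C=6): 3' end CG has 2 G/C ✓; Tm = 64.9 + 41·(14 − 16.4)/22 = 60.4°C ✓ — passes.
F3 (24 nt, A=2 T=8 G=8 C=6): 3' end CC has 2 G/C ✓; Tm = 64.9 + 41·(14 − 16.4)/24 = 60.8°C ✓ — passes.
F4 (27 nt, A=7 T=6 G=9 C=5): 3' end CC has 2 G/C ✓; Tm = 64.9 + 41·(14 − 16.4)/27 = 61.3°C ✓ — passes.

F2, F3 and F4.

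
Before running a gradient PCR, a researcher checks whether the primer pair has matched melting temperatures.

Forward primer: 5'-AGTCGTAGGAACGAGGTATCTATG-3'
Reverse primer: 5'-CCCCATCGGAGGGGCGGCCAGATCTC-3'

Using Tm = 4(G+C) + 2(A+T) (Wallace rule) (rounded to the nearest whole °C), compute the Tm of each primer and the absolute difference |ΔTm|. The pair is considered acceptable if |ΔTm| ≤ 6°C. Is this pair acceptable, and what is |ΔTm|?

|ΔTm| = 20°C; the pair is not acceptable.

Forward: A=7 T=6 G=8 C=3 → Tm = 2·13 + 4·11 = 70°C.
Reverse: A=4 T=3 G=9 C=10 → Tm = 2·7 + 4·19 = 90°C.
|ΔTm| = |70 − 90| = 20°C, > 6°C.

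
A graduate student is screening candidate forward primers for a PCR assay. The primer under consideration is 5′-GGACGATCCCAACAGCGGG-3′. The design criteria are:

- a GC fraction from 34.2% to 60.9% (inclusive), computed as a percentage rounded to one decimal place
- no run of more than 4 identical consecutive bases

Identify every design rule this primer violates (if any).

Base counts: A=5, T=1, G=7, C=6 (length 19).
GC content: GC 13/19 = 68.4%, outside 34.2–60.9% ✗
homopolymer run: longest run = 3 ✓

Fails: GC content.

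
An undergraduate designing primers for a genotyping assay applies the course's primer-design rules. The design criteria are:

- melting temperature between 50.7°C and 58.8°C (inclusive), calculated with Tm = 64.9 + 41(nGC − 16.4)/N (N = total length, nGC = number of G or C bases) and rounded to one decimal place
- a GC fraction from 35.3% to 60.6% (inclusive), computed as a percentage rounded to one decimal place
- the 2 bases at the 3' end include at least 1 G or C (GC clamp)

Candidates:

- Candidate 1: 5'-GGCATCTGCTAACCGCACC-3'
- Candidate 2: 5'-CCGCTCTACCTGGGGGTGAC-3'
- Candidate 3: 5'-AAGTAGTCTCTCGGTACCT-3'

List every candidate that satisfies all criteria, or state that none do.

Candidate 1 (19 nt, A=4 T=3 G=4 C=8): Tm = 64.9 + 41·(12 − 16.4)/19 = 55.4°C ✓; GC 12/19 = 63.2%, outside 35.3–60.6% ✗; 3' end CC has 2 G/C ✓ — fails.
Candidate 2 (20 nt, A=2 T=4 G=7 C=7): Tm = 64.9 + 41·(14 − 16.4)/20 = 60.0°C, outside 50.7–58.8°C ✗; GC 14/20 = 70.0%, outside 35.3–60.6% ✗; 3' end AC has 1 G/C ✓ — fails.
Candidate 3 (19 nt, A=4 T=6 G=4 C=5): Tm = 64.9 + 41·(9 − 16.4)/19 = 48.9°C, outside 50.7–58.8°C ✗; GC 9/19 = 47.4% ✓; 3' end CT has 1 G/C ✓ — fails.

None of the candidates satisfy all criteria.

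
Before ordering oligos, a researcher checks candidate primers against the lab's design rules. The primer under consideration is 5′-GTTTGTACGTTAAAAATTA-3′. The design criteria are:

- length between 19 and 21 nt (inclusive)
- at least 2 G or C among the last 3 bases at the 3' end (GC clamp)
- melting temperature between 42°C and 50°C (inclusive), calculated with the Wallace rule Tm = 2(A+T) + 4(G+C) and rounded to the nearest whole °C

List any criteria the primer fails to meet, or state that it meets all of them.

Fails: GC clamp.

Base counts: A=7, T=8, G=3, C=1 (length 19).
length: length 19 ✓
GC clamp: 3' end TTA has 0 G/C, need ≥2 ✗
Tm: Tm = 2·15 + 4·4 = 46°C ✓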